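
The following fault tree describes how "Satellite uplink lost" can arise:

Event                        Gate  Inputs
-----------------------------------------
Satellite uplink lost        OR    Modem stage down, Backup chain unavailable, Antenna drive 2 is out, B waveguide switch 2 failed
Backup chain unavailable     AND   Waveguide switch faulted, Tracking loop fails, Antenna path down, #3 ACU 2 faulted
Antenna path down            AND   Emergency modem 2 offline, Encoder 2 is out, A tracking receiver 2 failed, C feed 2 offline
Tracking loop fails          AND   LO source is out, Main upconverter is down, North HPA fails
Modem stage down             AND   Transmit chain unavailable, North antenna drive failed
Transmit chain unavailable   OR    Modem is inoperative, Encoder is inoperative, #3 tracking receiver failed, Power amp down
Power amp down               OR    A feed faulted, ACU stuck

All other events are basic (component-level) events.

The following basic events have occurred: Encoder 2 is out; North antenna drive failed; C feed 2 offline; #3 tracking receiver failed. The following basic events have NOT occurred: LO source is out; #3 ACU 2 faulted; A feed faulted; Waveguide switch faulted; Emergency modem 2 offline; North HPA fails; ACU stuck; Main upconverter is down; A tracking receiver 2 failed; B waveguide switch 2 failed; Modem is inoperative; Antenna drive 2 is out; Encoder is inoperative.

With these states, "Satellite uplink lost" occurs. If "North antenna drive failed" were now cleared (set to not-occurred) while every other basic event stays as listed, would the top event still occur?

No

Counterfactual: set "North antenna drive failed" to not occurred.
Power amp down [OR]: A feed faulted=not, ACU stuck=not → no input occurs → does not occur.
Transmit chain unavailable [OR]: Modem is inoperative=not, Encoder is inoperative=not, #3 tracking receiver failed=occurs, Power amp down=not → at least one input occurs → occurs.
Modem stage down [AND]: Transmit chain unavailable=occurs, North antenna drive failed=not → not all inputs occur → does not occur.
Tracking loop fails [AND]: LO source is out=not, Main upconverter is down=not, North HPA fails=not → not all inputs occur → does not occur.
Antenna path down [AND]: Emergency modem 2 offline=not, Encoder 2 is out=occurs, A tracking receiver 2 failed=not, C feed 2 offline=occurs → not all inputs occur → does not occur.
Backup chain unavailable [AND]: Waveguide switch faulted=not, Tracking loop fails=not, Antenna path down=not, #3 ACU 2 faulted=not → not all inputs occur → does not occur.
Satellite uplink lost [OR]: Modem stage down=not, Backup chain unavailable=not, Antenna drive 2 is out=not, B waveguide switch 2 failed=not → no input occurs → does not occur.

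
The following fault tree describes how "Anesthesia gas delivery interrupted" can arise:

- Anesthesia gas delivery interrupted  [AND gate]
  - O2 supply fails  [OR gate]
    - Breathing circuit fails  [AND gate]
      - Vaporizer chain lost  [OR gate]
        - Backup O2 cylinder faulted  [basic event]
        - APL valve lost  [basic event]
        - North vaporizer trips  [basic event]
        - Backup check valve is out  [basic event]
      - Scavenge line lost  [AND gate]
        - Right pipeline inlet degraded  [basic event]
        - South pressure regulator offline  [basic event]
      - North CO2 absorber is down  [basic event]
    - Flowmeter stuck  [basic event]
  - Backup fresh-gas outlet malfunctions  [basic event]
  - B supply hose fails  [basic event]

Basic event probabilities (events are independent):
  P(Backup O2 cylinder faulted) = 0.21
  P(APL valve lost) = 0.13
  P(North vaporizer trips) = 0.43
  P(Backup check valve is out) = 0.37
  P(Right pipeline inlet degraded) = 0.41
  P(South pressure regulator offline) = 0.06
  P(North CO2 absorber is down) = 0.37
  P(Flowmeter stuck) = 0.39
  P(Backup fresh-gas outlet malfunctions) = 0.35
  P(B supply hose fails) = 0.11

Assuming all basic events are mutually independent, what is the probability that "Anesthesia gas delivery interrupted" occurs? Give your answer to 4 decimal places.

0.0152

P(Vaporizer chain lost) [OR] = 1 − (1−0.21) × (1−0.13) × (1−0.43) × (1−0.37) = 0.753191
P(Scavenge line lost) [AND] = 0.41 × 0.06 = 0.024600
P(Breathing circuit fails) [AND] = 0.753191 × 0.024600 × 0.37 = 0.006856
P(O2 supply fails) [OR] = 1 − (1−0.006856) × (1−0.39) = 0.394182
P(Anesthesia gas delivery interrupted) [AND] = 0.394182 × 0.35 × 0.11 = 0.015176
Rounded to 4 decimal places: P(Anesthesia gas delivery interrupted) ≈ 0.0152.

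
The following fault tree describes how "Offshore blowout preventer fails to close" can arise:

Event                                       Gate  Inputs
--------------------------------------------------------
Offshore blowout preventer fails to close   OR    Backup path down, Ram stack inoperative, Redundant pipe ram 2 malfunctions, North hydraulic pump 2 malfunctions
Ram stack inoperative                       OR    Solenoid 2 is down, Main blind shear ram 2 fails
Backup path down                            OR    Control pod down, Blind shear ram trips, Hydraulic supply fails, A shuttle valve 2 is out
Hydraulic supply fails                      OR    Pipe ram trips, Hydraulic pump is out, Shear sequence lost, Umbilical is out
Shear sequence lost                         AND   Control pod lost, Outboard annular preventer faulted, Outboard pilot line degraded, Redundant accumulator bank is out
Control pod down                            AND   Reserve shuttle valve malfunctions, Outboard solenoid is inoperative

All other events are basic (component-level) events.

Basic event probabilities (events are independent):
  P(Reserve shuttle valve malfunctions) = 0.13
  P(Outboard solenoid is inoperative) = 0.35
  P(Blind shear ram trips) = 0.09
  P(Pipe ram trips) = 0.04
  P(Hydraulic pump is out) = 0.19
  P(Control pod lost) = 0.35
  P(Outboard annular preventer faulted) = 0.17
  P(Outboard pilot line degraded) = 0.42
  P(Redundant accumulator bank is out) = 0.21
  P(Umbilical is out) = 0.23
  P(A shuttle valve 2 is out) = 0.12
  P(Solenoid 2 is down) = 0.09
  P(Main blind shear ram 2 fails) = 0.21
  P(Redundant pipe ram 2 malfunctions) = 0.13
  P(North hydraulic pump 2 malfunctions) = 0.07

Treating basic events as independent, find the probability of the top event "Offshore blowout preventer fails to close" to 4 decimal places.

0.7352

P(Control pod down) [AND] = 0.13 × 0.35 = 0.045500
P(Shear sequence lost) [AND] = 0.35 × 0.17 × 0.42 × 0.21 = 0.005248
P(Hydraulic supply fails) [OR] = 1 − (1−0.04) × (1−0.19) × (1−0.005248) × (1−0.23) = 0.404390
P(Backup path down) [OR] = 1 − (1−0.045500) × (1−0.09) × (1−0.404390) × (1−0.12) = 0.544737
P(Ram stack inoperative) [OR] = 1 − (1−0.09) × (1−0.21) = 0.281100
P(Offshore blowout preventer fails to close) [OR] = 1 − (1−0.544737) × (1−0.281100) × (1−0.13) × (1−0.07) = 0.735191
Rounded to 4 decimal places: P(Offshore blowout preventer fails to close) ≈ 0.7352.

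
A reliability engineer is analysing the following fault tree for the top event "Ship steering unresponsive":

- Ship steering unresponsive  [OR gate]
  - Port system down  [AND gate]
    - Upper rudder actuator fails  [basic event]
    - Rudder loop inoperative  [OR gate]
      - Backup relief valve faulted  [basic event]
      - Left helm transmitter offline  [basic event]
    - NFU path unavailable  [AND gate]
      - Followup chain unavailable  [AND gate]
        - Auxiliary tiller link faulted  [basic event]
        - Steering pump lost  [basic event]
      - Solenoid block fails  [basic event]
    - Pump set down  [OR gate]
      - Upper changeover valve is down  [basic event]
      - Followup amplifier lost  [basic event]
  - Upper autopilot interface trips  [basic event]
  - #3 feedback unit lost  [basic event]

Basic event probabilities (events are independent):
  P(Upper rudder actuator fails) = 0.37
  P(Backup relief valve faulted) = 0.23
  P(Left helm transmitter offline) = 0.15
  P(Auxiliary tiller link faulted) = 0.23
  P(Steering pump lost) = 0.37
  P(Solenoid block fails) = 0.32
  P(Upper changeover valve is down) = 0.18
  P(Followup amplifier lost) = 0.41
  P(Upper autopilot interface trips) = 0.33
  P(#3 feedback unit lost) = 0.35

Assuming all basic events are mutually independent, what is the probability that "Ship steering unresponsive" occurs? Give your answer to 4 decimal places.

P(Rudder loop inoperative) [OR] = 1 − (1−0.23) × (1−0.15) = 0.345500
P(Followup chain unavailable) [AND] = 0.23 × 0.37 = 0.085100
P(NFU path unavailable) [AND] = 0.085100 × 0.32 = 0.027232
P(Pump set down) [OR] = 1 − (1−0.18) × (1−0.41) = 0.516200
P(Port system down) [AND] = 0.37 × 0.345500 × 0.027232 × 0.516200 = 0.001797
P(Ship steering unresponsive) [OR] = 1 − (1−0.001797) × (1−0.33) × (1−0.35) = 0.565283
Rounded to 4 decimal places: P(Ship steering unresponsive) ≈ 0.5653.

0.5653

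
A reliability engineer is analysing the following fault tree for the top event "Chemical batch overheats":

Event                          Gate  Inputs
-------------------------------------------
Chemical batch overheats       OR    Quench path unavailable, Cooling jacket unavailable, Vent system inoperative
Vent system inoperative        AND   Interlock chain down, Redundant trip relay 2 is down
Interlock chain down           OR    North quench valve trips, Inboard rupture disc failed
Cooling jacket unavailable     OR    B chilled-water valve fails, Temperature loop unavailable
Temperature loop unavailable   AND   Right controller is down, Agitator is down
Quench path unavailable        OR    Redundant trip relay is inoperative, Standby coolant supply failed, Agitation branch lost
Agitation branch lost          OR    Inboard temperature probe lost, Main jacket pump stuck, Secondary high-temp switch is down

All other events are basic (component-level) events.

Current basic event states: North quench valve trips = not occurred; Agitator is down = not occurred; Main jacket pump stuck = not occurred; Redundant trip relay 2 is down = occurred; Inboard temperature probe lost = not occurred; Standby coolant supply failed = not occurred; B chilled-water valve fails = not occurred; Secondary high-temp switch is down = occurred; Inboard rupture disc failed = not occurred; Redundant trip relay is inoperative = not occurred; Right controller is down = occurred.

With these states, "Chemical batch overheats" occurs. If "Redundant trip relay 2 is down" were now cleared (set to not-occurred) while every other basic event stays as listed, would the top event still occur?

Yes

Counterfactual: set "Redundant trip relay 2 is down" to not occurred.
Agitation branch lost [OR]: Inboard temperature probe lost=not, Main jacket pump stuck=not, Secondary high-temp switch is down=occurs → at least one input occurs → occurs.
Quench path unavailable [OR]: Redundant trip relay is inoperative=not, Standby coolant supply failed=not, Agitation branch lost=occurs → at least one input occurs → occurs.
Temperature loop unavailable [AND]: Right controller is down=occurs, Agitator is down=not → not all inputs occur → does not occur.
Cooling jacket unavailable [OR]: B chilled-water valve fails=not, Temperature loop unavailable=not → no input occurs → does not occur.
Interlock chain down [OR]: North quench valve trips=not, Inboard rupture disc failed=not → no input occurs → does not occur.
Vent system inoperative [AND]: Interlock chain down=not, Redundant trip relay 2 is down=not → not all inputs occur → does not occur.
Chemical batch overheats [OR]: Quench path unavailable=occurs, Cooling jacket unavailable=not, Vent system inoperative=not → at least one input occurs → occurs.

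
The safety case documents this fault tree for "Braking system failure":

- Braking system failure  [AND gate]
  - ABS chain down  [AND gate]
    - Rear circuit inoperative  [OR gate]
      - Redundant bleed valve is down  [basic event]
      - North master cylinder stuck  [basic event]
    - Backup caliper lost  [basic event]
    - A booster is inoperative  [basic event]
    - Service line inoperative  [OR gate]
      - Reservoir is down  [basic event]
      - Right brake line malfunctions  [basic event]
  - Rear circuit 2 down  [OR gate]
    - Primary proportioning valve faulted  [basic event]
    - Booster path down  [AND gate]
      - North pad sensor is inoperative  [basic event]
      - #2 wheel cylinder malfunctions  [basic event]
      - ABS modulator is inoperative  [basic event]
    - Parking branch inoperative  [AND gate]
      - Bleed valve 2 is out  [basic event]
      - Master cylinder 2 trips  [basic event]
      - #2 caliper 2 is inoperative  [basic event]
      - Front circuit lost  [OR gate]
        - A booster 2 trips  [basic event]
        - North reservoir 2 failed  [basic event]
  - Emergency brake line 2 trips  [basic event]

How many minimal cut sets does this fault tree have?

16

Rear circuit inoperative [OR]: union of children's cut sets → 2 cut set(s).
Service line inoperative [OR]: union of children's cut sets → 2 cut set(s).
ABS chain down [AND]: one cut set from each child combined → 2 × 1 × 1 × 2 = 4 cut set(s).
Booster path down [AND]: one cut set from each child combined → 1 × 1 × 1 = 1 cut set(s).
Front circuit lost [OR]: union of children's cut sets → 2 cut set(s).
Parking branch inoperative [AND]: one cut set from each child combined → 1 × 1 × 1 × 2 = 2 cut set(s).
Rear circuit 2 down [OR]: union of children's cut sets → 4 cut set(s).
Braking system failure [AND]: one cut set from each child combined → 4 × 4 × 1 = 16 cut set(s).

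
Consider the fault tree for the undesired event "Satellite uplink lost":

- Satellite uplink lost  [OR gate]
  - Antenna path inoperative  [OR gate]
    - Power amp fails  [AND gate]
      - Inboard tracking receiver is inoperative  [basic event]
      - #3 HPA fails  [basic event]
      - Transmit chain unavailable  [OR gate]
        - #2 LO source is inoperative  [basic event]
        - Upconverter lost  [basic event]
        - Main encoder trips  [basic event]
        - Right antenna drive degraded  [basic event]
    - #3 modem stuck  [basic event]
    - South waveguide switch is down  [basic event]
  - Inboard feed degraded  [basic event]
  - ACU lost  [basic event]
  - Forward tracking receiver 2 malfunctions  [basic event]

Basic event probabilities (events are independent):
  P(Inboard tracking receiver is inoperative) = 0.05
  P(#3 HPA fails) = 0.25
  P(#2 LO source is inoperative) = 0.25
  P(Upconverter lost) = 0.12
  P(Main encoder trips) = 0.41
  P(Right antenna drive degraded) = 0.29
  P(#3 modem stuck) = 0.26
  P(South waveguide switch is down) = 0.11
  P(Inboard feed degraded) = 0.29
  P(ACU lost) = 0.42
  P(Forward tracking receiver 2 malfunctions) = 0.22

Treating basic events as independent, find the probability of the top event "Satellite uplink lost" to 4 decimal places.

0.7904

P(Transmit chain unavailable) [OR] = 1 − (1−0.25) × (1−0.12) × (1−0.41) × (1−0.29) = 0.723526
P(Power amp fails) [AND] = 0.05 × 0.25 × 0.723526 = 0.009044
P(Antenna path inoperative) [OR] = 1 − (1−0.009044) × (1−0.26) × (1−0.11) = 0.347356
P(Satellite uplink lost) [OR] = 1 − (1−0.347356) × (1−0.29) × (1−0.42) × (1−0.22) = 0.790368
Rounded to 4 decimal places: P(Satellite uplink lost) ≈ 0.7904.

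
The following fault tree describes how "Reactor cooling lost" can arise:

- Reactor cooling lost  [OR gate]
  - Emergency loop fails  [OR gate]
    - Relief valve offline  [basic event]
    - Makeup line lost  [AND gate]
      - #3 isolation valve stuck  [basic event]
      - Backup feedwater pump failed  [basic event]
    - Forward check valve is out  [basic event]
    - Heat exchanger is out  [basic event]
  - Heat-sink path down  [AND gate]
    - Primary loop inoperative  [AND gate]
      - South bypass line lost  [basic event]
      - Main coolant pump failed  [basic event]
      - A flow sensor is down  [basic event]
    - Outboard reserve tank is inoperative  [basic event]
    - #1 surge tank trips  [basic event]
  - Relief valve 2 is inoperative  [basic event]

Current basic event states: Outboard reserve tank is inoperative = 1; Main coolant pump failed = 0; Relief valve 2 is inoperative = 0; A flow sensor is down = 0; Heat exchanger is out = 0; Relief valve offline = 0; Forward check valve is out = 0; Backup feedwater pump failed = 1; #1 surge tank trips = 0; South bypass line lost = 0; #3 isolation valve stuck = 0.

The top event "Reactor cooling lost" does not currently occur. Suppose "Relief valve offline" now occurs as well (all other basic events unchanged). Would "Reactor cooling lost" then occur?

Yes

Counterfactual: set "Relief valve offline" to occurred.
Makeup line lost [AND]: #3 isolation valve stuck=not, Backup feedwater pump failed=occurs → not all inputs occur → does not occur.
Emergency loop fails [OR]: Relief valve offline=occurs, Makeup line lost=not, Forward check valve is out=not, Heat exchanger is out=not → at least one input occurs → occurs.
Primary loop inoperative [AND]: South bypass line lost=not, Main coolant pump failed=not, A flow sensor is down=not → not all inputs occur → does not occur.
Heat-sink path down [AND]: Primary loop inoperative=not, Outboard reserve tank is inoperative=occurs, #1 surge tank trips=not → not all inputs occur → does not occur.
Reactor cooling lost [OR]: Emergency loop fails=occurs, Heat-sink path down=not, Relief valve 2 is inoperative=not → at least one input occurs → occurs.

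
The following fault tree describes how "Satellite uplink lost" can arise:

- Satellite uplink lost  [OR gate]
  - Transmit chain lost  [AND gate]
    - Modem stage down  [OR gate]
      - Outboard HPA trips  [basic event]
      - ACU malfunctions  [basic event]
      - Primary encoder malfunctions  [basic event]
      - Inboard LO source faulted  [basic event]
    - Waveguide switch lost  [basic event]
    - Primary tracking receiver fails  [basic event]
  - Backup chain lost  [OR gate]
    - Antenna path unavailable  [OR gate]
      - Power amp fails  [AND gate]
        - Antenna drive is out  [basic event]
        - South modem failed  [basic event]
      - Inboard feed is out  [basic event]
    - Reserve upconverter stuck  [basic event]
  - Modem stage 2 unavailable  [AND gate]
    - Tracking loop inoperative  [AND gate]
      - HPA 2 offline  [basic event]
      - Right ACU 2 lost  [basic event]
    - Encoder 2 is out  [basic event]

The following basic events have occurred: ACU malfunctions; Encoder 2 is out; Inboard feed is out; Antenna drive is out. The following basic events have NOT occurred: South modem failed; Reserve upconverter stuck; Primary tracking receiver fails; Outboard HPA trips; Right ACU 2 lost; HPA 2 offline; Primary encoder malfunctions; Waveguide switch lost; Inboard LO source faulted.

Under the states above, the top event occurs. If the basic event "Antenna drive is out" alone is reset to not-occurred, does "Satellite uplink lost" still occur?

Counterfactual: set "Antenna drive is out" to not occurred.
Modem stage down [OR]: Outboard HPA trips=not, ACU malfunctions=occurs, Primary encoder malfunctions=not, Inboard LO source faulted=not → at least one input occurs → occurs.
Transmit chain lost [AND]: Modem stage down=occurs, Waveguide switch lost=not, Primary tracking receiver fails=not → not all inputs occur → does not occur.
Power amp fails [AND]: Antenna drive is out=not, South modem failed=not → not all inputs occur → does not occur.
Antenna path unavailable [OR]: Power amp fails=not, Inboard feed is out=occurs → at least one input occurs → occurs.
Backup chain lost [OR]: Antenna path unavailable=occurs, Reserve upconverter stuck=not → at least one input occurs → occurs.
Tracking loop inoperative [AND]: HPA 2 offline=not, Right ACU 2 lost=not → not all inputs occur → does not occur.
Modem stage 2 unavailable [AND]: Tracking loop inoperative=not, Encoder 2 is out=occurs → not all inputs occur → does not occur.
Satellite uplink lost [OR]: Transmit chain lost=not, Backup chain lost=occurs, Modem stage 2 unavailable=not → at least one input occurs → occurs.

Yes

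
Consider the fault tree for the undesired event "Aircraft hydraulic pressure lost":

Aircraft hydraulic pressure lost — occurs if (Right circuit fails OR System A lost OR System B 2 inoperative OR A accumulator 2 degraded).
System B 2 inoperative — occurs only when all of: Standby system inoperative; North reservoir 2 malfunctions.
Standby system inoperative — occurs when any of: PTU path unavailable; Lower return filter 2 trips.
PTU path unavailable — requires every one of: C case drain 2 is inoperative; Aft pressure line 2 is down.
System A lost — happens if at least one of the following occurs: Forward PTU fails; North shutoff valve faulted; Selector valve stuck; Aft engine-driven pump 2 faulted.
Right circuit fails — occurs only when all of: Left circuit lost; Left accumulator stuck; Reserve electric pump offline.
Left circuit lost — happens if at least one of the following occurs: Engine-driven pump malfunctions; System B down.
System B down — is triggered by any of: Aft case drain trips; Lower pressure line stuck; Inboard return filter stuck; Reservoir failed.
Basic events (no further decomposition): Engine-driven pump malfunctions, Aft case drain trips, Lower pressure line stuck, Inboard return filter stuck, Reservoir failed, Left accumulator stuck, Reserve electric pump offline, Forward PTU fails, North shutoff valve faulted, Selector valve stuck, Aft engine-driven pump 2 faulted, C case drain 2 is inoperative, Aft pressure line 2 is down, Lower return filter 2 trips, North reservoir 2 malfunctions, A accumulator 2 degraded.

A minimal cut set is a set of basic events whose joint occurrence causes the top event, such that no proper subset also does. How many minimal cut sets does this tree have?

12

System B down [OR]: union of children's cut sets → 4 cut set(s).
Left circuit lost [OR]: union of children's cut sets → 5 cut set(s).
Right circuit fails [AND]: one cut set from each child combined → 5 × 1 × 1 = 5 cut set(s).
System A lost [OR]: union of children's cut sets → 4 cut set(s).
PTU path unavailable [AND]: one cut set from each child combined → 1 × 1 = 1 cut set(s).
Standby system inoperative [OR]: union of children's cut sets → 2 cut set(s).
System B 2 inoperative [AND]: one cut set from each child combined → 2 × 1 = 2 cut set(s).
Aircraft hydraulic pressure lost [OR]: union of children's cut sets → 12 cut set(s).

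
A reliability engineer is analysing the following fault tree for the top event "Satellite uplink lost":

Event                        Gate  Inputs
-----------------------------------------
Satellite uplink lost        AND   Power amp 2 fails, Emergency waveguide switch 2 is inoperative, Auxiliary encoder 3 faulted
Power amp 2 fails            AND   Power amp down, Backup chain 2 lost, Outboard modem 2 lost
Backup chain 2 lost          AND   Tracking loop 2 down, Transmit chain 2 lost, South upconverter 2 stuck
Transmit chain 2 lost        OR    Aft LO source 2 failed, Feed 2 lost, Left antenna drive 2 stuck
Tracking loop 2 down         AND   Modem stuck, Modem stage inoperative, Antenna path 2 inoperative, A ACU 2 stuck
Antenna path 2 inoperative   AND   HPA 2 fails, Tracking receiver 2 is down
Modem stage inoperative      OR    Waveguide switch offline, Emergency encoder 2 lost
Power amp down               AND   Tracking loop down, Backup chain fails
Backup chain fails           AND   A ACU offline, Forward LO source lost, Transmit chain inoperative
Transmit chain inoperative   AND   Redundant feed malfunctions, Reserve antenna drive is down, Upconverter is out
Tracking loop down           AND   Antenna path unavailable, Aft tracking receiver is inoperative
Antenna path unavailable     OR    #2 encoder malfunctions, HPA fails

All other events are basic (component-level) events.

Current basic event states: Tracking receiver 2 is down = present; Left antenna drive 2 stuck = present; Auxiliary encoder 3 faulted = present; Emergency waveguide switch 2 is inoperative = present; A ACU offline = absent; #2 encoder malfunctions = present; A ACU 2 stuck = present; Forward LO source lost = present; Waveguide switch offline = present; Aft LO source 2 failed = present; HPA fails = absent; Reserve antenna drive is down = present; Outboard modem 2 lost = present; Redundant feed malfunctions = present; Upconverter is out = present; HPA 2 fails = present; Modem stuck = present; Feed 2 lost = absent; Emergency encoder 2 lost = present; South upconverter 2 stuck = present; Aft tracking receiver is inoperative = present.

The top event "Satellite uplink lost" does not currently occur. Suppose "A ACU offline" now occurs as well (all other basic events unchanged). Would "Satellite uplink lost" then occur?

Counterfactual: set "A ACU offline" to occurred.
Antenna path unavailable [OR]: #2 encoder malfunctions=occurs, HPA fails=not → at least one input occurs → occurs.
Tracking loop down [AND]: Antenna path unavailable=occurs, Aft tracking receiver is inoperative=occurs → all inputs occur → occurs.
Transmit chain inoperative [AND]: Redundant feed malfunctions=occurs, Reserve antenna drive is down=occurs, Upconverter is out=occurs → all inputs occur → occurs.
Backup chain fails [AND]: A ACU offline=occurs, Forward LO source lost=occurs, Transmit chain inoperative=occurs → all inputs occur → occurs.
Power amp down [AND]: Tracking loop down=occurs, Backup chain fails=occurs → all inputs occur → occurs.
Modem stage inoperative [OR]: Waveguide switch offline=occurs, Emergency encoder 2 lost=occurs → at least one input occurs → occurs.
Antenna path 2 inoperative [AND]: HPA 2 fails=occurs, Tracking receiver 2 is down=occurs → all inputs occur → occurs.
Tracking loop 2 down [AND]: Modem stuck=occurs, Modem stage inoperative=occurs, Antenna path 2 inoperative=occurs, A ACU 2 stuck=occurs → all inputs occur → occurs.
Transmit chain 2 lost [OR]: Aft LO source 2 failed=occurs, Feed 2 lost=not, Left antenna drive 2 stuck=occurs → at least one input occurs → occurs.
Backup chain 2 lost [AND]: Tracking loop 2 down=occurs, Transmit chain 2 lost=occurs, South upconverter 2 stuck=occurs → all inputs occur → occurs.
Power amp 2 fails [AND]: Power amp down=occurs, Backup chain 2 lost=occurs, Outboard modem 2 lost=occurs → all inputs occur → occurs.
Satellite uplink lost [AND]: Power amp 2 fails=occurs, Emergency waveguide switch 2 is inoperative=occurs, Auxiliary encoder 3 faulted=occurs → all inputs occur → occurs.

Yes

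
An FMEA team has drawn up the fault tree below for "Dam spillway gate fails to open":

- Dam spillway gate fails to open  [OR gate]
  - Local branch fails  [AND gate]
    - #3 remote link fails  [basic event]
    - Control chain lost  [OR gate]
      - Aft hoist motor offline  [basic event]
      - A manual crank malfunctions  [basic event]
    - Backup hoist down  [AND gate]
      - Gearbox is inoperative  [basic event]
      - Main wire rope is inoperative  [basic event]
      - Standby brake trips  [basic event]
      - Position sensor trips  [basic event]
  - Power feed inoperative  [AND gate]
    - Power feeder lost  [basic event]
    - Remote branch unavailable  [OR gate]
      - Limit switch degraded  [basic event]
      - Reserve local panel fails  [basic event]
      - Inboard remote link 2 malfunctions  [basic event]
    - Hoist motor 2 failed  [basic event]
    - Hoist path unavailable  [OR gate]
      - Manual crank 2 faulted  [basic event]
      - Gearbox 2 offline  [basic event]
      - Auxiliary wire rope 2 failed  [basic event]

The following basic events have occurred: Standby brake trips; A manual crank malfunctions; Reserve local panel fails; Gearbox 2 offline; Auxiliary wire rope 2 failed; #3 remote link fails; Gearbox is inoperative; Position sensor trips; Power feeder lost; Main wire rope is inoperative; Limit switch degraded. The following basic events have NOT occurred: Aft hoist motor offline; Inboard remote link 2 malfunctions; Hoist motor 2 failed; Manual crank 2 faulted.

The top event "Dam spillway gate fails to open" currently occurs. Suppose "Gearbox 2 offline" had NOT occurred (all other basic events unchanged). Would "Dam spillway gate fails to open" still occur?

Counterfactual: set "Gearbox 2 offline" to not occurred.
Control chain lost [OR]: Aft hoist motor offline=not, A manual crank malfunctions=occurs → at least one input occurs → occurs.
Backup hoist down [AND]: Gearbox is inoperative=occurs, Main wire rope is inoperative=occurs, Standby brake trips=occurs, Position sensor trips=occurs → all inputs occur → occurs.
Local branch fails [AND]: #3 remote link fails=occurs, Control chain lost=occurs, Backup hoist down=occurs → all inputs occur → occurs.
Remote branch unavailable [OR]: Limit switch degraded=occurs, Reserve local panel fails=occurs, Inboard remote link 2 malfunctions=not → at least one input occurs → occurs.
Hoist path unavailable [OR]: Manual crank 2 faulted=not, Gearbox 2 offline=not, Auxiliary wire rope 2 failed=occurs → at least one input occurs → occurs.
Power feed inoperative [AND]: Power feeder lost=occurs, Remote branch unavailable=occurs, Hoist motor 2 failed=not, Hoist path unavailable=occurs → not all inputs occur → does not occur.
Dam spillway gate fails to open [OR]: Local branch fails=occurs, Power feed inoperative=not → at least one input occurs → occurs.

Yes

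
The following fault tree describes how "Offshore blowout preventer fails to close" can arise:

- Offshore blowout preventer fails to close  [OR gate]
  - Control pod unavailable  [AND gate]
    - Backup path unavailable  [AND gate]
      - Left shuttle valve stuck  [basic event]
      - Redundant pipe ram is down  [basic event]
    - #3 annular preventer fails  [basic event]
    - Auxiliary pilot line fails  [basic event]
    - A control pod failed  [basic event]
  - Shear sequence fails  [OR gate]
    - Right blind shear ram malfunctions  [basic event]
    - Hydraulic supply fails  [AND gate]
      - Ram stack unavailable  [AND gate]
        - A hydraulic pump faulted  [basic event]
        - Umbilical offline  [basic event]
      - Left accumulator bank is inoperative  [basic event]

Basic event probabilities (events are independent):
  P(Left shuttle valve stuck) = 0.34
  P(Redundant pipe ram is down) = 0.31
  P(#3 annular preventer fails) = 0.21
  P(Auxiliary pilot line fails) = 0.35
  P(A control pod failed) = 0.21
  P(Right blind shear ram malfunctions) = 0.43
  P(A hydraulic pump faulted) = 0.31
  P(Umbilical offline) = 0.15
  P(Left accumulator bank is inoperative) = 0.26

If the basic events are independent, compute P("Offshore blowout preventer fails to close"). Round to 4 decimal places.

0.4378

P(Backup path unavailable) [AND] = 0.34 × 0.31 = 0.105400
P(Control pod unavailable) [AND] = 0.105400 × 0.21 × 0.35 × 0.21 = 0.001627
P(Ram stack unavailable) [AND] = 0.31 × 0.15 = 0.046500
P(Hydraulic supply fails) [AND] = 0.046500 × 0.26 = 0.012090
P(Shear sequence fails) [OR] = 1 − (1−0.43) × (1−0.012090) = 0.436891
P(Offshore blowout preventer fails to close) [OR] = 1 − (1−0.001627) × (1−0.436891) = 0.437807
Rounded to 4 decimal places: P(Offshore blowout preventer fails to close) ≈ 0.4378.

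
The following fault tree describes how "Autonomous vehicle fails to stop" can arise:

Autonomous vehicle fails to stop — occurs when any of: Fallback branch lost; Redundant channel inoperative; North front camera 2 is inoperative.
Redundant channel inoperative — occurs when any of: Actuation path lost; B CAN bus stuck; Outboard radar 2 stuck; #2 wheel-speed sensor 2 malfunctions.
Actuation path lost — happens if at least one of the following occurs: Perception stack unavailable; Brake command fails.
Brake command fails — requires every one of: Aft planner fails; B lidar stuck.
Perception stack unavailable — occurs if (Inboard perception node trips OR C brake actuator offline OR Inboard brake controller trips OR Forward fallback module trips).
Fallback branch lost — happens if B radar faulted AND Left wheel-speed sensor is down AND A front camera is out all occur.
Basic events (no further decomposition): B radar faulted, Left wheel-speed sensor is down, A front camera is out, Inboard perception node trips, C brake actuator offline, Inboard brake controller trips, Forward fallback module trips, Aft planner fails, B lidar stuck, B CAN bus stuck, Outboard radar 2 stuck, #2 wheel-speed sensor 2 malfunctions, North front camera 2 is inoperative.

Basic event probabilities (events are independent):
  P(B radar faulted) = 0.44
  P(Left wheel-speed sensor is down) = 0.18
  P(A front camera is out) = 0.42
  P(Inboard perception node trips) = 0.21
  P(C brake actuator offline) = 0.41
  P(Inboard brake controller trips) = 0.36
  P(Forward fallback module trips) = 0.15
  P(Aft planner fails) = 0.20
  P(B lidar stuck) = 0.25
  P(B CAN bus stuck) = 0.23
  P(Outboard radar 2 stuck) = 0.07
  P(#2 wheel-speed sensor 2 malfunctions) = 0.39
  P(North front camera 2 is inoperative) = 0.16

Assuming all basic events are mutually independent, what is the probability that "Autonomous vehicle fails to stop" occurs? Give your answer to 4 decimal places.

P(Fallback branch lost) [AND] = 0.44 × 0.18 × 0.42 = 0.033264
P(Perception stack unavailable) [OR] = 1 − (1−0.21) × (1−0.41) × (1−0.36) × (1−0.15) = 0.746442
P(Brake command fails) [AND] = 0.20 × 0.25 = 0.050000
P(Actuation path lost) [OR] = 1 − (1−0.746442) × (1−0.050000) = 0.759120
P(Redundant channel inoperative) [OR] = 1 − (1−0.759120) × (1−0.23) × (1−0.07) × (1−0.39) = 0.894779
P(Autonomous vehicle fails to stop) [OR] = 1 − (1−0.033264) × (1−0.894779) × (1−0.16) = 0.914554
Rounded to 4 decimal places: P(Autonomous vehicle fails to stop) ≈ 0.9146.

0.9146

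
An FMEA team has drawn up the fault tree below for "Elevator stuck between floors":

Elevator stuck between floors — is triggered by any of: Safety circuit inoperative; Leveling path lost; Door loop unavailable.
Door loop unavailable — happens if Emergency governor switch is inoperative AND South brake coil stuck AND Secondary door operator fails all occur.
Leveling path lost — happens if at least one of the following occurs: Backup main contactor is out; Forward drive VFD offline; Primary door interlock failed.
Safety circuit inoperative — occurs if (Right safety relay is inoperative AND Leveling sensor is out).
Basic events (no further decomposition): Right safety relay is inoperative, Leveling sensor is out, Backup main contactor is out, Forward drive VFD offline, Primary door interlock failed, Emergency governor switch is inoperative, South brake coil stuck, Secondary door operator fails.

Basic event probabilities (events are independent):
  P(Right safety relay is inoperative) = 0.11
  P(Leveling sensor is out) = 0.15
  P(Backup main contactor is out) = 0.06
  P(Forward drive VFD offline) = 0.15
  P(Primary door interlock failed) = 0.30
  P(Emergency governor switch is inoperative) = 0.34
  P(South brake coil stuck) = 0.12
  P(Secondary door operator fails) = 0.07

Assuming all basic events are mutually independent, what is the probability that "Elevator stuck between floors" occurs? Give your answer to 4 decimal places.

P(Safety circuit inoperative) [AND] = 0.11 × 0.15 = 0.016500
P(Leveling path lost) [OR] = 1 − (1−0.06) × (1−0.15) × (1−0.30) = 0.440700
P(Door loop unavailable) [AND] = 0.34 × 0.12 × 0.07 = 0.002856
P(Elevator stuck between floors) [OR] = 1 − (1−0.016500) × (1−0.440700) × (1−0.002856) = 0.451499
Rounded to 4 decimal places: P(Elevator stuck between floors) ≈ 0.4515.

0.4515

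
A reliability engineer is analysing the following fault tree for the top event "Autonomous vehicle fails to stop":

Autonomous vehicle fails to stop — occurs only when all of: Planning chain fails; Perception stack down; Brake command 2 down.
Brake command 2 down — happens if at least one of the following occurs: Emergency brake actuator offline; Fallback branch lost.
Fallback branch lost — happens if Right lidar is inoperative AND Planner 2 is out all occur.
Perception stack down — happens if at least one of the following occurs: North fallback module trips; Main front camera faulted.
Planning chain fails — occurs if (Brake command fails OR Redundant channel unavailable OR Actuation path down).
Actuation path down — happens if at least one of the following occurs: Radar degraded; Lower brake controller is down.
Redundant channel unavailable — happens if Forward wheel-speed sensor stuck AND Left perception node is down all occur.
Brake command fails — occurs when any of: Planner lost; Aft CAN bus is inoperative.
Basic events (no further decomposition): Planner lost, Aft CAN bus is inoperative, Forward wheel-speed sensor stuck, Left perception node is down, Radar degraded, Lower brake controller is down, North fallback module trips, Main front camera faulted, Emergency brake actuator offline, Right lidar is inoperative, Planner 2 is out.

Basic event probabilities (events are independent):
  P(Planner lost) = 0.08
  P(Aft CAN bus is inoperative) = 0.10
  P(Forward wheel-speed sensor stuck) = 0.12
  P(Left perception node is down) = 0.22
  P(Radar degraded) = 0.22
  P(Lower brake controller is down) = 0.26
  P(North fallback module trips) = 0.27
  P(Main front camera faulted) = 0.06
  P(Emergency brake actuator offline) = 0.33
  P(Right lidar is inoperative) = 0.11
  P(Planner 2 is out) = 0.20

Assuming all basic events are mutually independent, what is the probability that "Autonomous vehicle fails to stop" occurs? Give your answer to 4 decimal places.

P(Brake command fails) [OR] = 1 − (1−0.08) × (1−0.10) = 0.172000
P(Redundant channel unavailable) [AND] = 0.12 × 0.22 = 0.026400
P(Actuation path down) [OR] = 1 − (1−0.22) × (1−0.26) = 0.422800
P(Planning chain fails) [OR] = 1 − (1−0.172000) × (1−0.026400) × (1−0.422800) = 0.534696
P(Perception stack down) [OR] = 1 − (1−0.27) × (1−0.06) = 0.313800
P(Fallback branch lost) [AND] = 0.11 × 0.20 = 0.022000
P(Brake command 2 down) [OR] = 1 − (1−0.33) × (1−0.022000) = 0.344740
P(Autonomous vehicle fails to stop) [AND] = 0.534696 × 0.313800 × 0.344740 = 0.057843
Rounded to 4 decimal places: P(Autonomous vehicle fails to stop) ≈ 0.0578.

0.0578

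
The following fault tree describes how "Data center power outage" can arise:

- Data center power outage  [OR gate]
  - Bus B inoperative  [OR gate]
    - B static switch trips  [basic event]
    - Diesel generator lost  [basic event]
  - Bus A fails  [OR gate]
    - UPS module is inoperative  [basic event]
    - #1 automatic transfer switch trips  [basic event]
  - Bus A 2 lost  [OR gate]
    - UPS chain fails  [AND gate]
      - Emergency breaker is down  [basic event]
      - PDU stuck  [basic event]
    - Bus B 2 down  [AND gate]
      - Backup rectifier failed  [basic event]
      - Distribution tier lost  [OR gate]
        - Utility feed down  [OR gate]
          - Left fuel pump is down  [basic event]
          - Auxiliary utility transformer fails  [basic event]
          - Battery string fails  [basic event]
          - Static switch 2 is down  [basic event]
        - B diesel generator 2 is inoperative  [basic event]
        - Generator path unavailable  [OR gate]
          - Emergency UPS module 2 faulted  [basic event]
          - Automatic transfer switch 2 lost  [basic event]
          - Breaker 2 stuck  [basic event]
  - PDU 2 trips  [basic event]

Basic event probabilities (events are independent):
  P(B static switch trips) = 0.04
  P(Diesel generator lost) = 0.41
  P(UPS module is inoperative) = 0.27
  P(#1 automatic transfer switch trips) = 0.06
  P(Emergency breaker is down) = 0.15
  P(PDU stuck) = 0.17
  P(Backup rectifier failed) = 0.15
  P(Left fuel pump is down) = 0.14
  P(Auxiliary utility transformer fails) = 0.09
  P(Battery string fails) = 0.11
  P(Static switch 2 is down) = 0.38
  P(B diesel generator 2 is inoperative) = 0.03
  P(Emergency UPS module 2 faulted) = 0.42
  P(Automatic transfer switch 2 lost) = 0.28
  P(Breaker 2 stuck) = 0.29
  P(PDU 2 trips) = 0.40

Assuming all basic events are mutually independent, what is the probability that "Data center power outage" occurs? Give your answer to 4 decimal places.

0.8026

P(Bus B inoperative) [OR] = 1 − (1−0.04) × (1−0.41) = 0.433600
P(Bus A fails) [OR] = 1 − (1−0.27) × (1−0.06) = 0.313800
P(UPS chain fails) [AND] = 0.15 × 0.17 = 0.025500
P(Utility feed down) [OR] = 1 − (1−0.14) × (1−0.09) × (1−0.11) × (1−0.38) = 0.568161
P(Generator path unavailable) [OR] = 1 − (1−0.42) × (1−0.28) × (1−0.29) = 0.703504
P(Distribution tier lost) [OR] = 1 − (1−0.568161) × (1−0.03) × (1−0.703504) = 0.875803
P(Bus B 2 down) [AND] = 0.15 × 0.875803 = 0.131370
P(Bus A 2 lost) [OR] = 1 − (1−0.025500) × (1−0.131370) = 0.153520
P(Data center power outage) [OR] = 1 − (1−0.433600) × (1−0.313800) × (1−0.153520) × (1−0.40) = 0.802602
Rounded to 4 decimal places: P(Data center power outage) ≈ 0.8026.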